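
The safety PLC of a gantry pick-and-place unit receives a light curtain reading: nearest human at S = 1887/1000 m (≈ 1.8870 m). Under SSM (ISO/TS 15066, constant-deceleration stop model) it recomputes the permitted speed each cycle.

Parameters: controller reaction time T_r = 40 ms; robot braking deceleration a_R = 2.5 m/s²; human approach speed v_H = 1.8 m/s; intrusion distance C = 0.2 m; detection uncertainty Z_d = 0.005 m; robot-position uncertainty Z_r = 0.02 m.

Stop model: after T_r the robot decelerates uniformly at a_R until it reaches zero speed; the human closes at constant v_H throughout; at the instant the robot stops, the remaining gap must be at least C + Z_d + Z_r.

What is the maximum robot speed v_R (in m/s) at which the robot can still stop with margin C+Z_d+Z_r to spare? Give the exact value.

v_R_max = 3/2 m/s = 1.5000 m/s

collect terms ⇒ (1/5)·v_R² + (19/25)·v_R + (-159/100) = 0
  disc = (19/25)² − 4·(1/5)·(-159/100) = 1156/625 ; √disc = 34/25
  v_R = (−(19/25) + 34/25) / (2·(1/5)) = 3/2 m/s
check:
T_s = v_R/a_R = (3/2)/(5/2) = 0.6000 s
robot covers v_R·T_r = 1.5000·0.0400 = 0.0600 m before braking
robot covers 1.5000·0.6000 − ½·2.5000·0.6000² = 0.4500 m while stopping
human closes 1.8000·0.6400 = 1.1520 m
margins: 0.2000+0.0050+0.0200 = 0.2250 m
sum ≈ 0.0600+0.4500+1.1520+0.2250 ≈ 1.8870 m = S ✓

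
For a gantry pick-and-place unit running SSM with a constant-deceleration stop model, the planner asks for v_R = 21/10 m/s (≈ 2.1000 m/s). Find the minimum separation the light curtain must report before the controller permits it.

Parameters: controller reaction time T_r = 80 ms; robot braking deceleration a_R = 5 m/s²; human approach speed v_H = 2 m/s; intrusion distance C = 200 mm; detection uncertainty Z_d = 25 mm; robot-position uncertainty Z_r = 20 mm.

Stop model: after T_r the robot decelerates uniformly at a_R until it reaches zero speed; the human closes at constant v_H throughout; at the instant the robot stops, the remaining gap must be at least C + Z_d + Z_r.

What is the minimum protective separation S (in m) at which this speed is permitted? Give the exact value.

stop time T_s = (21/10)/5 = 0.4200 s
reaction-phase robot travel = 2.1000·0.0800 = 0.1680 m
braking distance = 2.1000²/(2·5.0000) = 0.4410 m
human closes 2.0000·0.5000 = 1.0000 m
C+Z_d+Z_r = 0.2000+0.0250+0.0200 = 0.2450 m
S_min ≈ 0.1680+0.4410+1.0000+0.2450  ⇒  S_min = 927/500 m

S_min = 927/500 m = 1.8540 m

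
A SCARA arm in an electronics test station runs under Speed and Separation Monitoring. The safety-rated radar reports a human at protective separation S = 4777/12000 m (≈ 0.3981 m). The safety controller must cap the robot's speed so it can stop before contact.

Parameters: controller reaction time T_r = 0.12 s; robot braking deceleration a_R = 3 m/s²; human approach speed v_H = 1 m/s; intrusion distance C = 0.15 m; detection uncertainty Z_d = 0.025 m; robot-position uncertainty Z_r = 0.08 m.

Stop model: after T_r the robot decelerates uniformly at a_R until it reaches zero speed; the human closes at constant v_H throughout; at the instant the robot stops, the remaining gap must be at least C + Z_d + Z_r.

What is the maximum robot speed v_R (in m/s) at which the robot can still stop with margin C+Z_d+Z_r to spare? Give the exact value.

at the boundary: (1/6)·v² + (34/75)·v + (-277/12000) = 0
  disc = (34/75)² − 4·(1/6)·(-277/12000) = 2209/10000 ; √disc = 47/100
  v_R = (−(34/75) + 47/100) / (2·(1/6)) = 1/20 m/s
check:
T_s = v_R/a_R = (1/20)/3 = 0.0167 s
robot covers v_R·T_r = 0.0500·0.1200 = 0.0060 m before braking
braking distance = 0.0500²/(2·3.0000) = 0.0004 m
human closes 1.0000·0.1367 = 0.1367 m
residual clearance needed = 0.1500+0.0250+0.0800 = 0.2550 m
sum ≈ 0.0060+0.0004+0.1367+0.2550 ≈ 0.3981 m = S ✓

v_R_max = 1/20 m/s = 0.0500 m/s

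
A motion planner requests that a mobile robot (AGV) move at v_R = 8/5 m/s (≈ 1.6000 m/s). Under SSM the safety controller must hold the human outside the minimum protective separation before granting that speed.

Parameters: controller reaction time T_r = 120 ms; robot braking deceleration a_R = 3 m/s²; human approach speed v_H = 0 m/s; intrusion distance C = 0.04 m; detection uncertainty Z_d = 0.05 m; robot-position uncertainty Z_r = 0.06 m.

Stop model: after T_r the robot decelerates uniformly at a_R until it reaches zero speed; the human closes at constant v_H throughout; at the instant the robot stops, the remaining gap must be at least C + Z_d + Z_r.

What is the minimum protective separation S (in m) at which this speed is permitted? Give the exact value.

S_min = 1153/1500 m = 0.7687 m

stop time T_s = (8/5)/3 = 0.5333 s
robot in T_r: 1.6000·0.1200 = 0.1920 m
robot under decel: 1.6000²/(2·3.0000) = 0.4267 m
human over T_r+T_s: 0.0000·(0.1200+0.5333) = 0.0000 m
residual clearance needed = 0.0400+0.0500+0.0600 = 0.1500 m
S_min ≈ 0.1920+0.4267+0.0000+0.1500  ⇒  S_min = 1153/1500 m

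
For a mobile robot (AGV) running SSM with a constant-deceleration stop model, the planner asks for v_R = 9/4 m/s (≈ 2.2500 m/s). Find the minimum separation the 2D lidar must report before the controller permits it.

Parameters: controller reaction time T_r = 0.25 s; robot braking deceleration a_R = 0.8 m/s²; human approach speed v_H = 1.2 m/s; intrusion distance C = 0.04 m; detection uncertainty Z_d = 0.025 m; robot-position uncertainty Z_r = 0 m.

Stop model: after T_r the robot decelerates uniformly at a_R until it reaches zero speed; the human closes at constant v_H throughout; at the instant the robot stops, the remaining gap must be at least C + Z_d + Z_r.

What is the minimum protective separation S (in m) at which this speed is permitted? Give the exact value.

S_min = 23893/3200 m = 7.4666 m

braking lasts T_s = (9/4)/(4/5) = 2.8125 s
robot covers v_R·T_r = 2.2500·0.2500 = 0.5625 m before braking
robot covers 2.2500·2.8125 − ½·0.8000·2.8125² = 3.1641 m while stopping
human closes 1.2000·3.0625 = 3.6750 m
residual clearance needed = 0.0400+0.0250+0.0000 = 0.0650 m
S_min ≈ 0.5625+3.1641+3.6750+0.0650  ⇒  S_min = 23893/3200 m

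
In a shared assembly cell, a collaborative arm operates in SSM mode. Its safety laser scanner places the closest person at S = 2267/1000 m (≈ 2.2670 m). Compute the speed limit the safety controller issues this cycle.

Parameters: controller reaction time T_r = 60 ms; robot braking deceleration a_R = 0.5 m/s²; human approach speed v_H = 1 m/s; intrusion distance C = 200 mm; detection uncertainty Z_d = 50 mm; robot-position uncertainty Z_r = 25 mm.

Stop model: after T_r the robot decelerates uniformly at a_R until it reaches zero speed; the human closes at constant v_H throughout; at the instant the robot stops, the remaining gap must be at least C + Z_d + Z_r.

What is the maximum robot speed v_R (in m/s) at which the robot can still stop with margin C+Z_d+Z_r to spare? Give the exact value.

quadratic (1)·v² + (103/50)·v + (-483/250) = 0
  disc = (103/50)² − 4·(1)·(-483/250) = 29929/2500 ; √disc = 173/50
  v_R = (−(103/50) + 173/50) / (2·(1)) = 7/10 m/s
check:
stop time T_s = (7/10)/(1/2) = 1.4000 s
robot covers v_R·T_r = 0.7000·0.0600 = 0.0420 m before braking
braking distance = 0.7000²/(2·0.5000) = 0.4900 m
human over T_r+T_s: 1.0000·(0.0600+1.4000) = 1.4600 m
residual clearance needed = 0.2000+0.0500+0.0250 = 0.2750 m
sum ≈ 0.0420+0.4900+1.4600+0.2750 ≈ 2.2670 m = S ✓

v_R_max = 7/10 m/s = 0.7000 m/s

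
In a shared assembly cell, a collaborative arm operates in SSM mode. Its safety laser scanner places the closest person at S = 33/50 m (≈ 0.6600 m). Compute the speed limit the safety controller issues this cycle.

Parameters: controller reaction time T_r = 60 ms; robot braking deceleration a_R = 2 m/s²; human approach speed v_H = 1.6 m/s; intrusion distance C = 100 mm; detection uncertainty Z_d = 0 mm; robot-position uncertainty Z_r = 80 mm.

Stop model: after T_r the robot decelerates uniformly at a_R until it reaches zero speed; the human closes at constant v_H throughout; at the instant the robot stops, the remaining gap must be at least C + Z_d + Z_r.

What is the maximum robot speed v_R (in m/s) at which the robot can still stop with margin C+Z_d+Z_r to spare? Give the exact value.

v_R_max = 2/5 m/s = 0.4000 m/s

at the boundary: (1/4)·v² + (43/50)·v + (-48/125) = 0
  disc = (43/50)² − 4·(1/4)·(-48/125) = 2809/2500 ; √disc = 53/50
  v_R = (−(43/50) + 53/50) / (2·(1/4)) = 2/5 m/s
check:
stop time T_s = (2/5)/2 = 0.2000 s
reaction-phase robot travel = 0.4000·0.0600 = 0.0240 m
robot under decel: 0.4000²/(2·2.0000) = 0.0400 m
human closes 1.6000·0.2600 = 0.4160 m
residual clearance needed = 0.1000+0.0000+0.0800 = 0.1800 m
sum ≈ 0.0240+0.0400+0.4160+0.1800 ≈ 0.6600 m = S ✓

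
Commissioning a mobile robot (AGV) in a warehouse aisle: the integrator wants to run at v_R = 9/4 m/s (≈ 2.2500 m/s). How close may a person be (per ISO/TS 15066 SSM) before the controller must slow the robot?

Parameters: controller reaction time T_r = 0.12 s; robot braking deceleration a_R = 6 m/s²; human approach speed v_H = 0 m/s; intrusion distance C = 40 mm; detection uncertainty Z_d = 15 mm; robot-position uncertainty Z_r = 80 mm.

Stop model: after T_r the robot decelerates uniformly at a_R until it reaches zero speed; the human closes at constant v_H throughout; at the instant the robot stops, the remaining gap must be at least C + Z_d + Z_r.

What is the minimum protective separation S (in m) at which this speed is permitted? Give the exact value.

stop time T_s = (9/4)/6 = 0.3750 s
reaction-phase robot travel = 2.2500·0.1200 = 0.2700 m
robot under decel: 2.2500²/(2·6.0000) = 0.4219 m
person approaches 0.0000·(0.1200+0.3750) = 0.0000 m
C+Z_d+Z_r = 0.0400+0.0150+0.0800 = 0.1350 m
S_min ≈ 0.2700+0.4219+0.0000+0.1350  ⇒  S_min = 1323/1600 m

S_min = 1323/1600 m = 0.8269 m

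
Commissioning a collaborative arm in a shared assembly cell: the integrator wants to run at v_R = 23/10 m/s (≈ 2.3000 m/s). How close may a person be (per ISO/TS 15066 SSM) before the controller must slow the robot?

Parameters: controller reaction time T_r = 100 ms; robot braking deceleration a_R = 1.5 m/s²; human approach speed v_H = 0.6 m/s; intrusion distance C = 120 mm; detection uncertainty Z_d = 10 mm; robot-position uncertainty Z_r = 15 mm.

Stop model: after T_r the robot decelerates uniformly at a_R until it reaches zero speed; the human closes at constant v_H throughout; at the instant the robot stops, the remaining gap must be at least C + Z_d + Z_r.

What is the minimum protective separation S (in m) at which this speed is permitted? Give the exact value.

S_min = 1871/600 m = 3.1183 m

stop time T_s = (23/10)/(3/2) = 1.5333 s
reaction-phase robot travel = 2.3000·0.1000 = 0.2300 m
braking distance = 2.3000²/(2·1.5000) = 1.7633 m
person approaches 0.6000·(0.1000+1.5333) = 0.9800 m
margins: 0.1200+0.0100+0.0150 = 0.1450 m
S_min ≈ 0.2300+1.7633+0.9800+0.1450  ⇒  S_min = 1871/600 m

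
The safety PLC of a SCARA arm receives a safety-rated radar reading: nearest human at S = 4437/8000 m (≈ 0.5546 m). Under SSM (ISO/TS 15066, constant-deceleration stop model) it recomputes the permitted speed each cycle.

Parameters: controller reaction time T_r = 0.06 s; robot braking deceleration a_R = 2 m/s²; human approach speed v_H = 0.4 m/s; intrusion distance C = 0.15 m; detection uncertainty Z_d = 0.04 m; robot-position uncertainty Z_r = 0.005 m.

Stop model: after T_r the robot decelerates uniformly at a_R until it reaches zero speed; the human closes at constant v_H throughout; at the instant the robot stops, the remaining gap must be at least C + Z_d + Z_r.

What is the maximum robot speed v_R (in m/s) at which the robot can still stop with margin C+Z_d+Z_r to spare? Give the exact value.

at the boundary: (1/4)·v² + (13/50)·v + (-537/1600) = 0
  disc = (13/50)² − 4·(1/4)·(-537/1600) = 16129/40000 ; √disc = 127/200
  v_R = (−(13/50) + 127/200) / (2·(1/4)) = 3/4 m/s
check:
braking lasts T_s = (3/4)/2 = 0.3750 s
robot in T_r: 0.7500·0.0600 = 0.0450 m
robot covers 0.7500·0.3750 − ½·2.0000·0.3750² = 0.1406 m while stopping
human over T_r+T_s: 0.4000·(0.0600+0.3750) = 0.1740 m
margins: 0.1500+0.0400+0.0050 = 0.1950 m
sum ≈ 0.0450+0.1406+0.1740+0.1950 ≈ 0.5546 m = S ✓

v_R_max = 3/4 m/s = 0.7500 m/s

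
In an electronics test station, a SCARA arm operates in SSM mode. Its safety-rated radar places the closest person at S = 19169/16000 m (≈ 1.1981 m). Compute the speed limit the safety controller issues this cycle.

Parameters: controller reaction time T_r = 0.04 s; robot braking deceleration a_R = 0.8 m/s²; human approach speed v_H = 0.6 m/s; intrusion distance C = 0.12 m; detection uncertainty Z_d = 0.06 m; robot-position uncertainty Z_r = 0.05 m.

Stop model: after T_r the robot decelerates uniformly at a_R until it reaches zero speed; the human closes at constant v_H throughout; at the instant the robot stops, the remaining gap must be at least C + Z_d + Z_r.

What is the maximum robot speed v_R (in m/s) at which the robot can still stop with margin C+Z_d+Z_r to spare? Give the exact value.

at the boundary: (5/8)·v² + (79/100)·v + (-3021/3200) = 0
  disc = (79/100)² − 4·(5/8)·(-3021/3200) = 477481/160000 ; √disc = 691/400
  v_R = (−(79/100) + 691/400) / (2·(5/8)) = 3/4 m/s
check:
braking lasts T_s = (3/4)/(4/5) = 0.9375 s
reaction-phase robot travel = 0.7500·0.0400 = 0.0300 m
robot under decel: 0.7500²/(2·0.8000) = 0.3516 m
person approaches 0.6000·(0.0400+0.9375) = 0.5865 m
margins: 0.1200+0.0600+0.0500 = 0.2300 m
sum ≈ 0.0300+0.3516+0.5865+0.2300 ≈ 1.1981 m = S ✓

v_R_max = 3/4 m/s = 0.7500 m/s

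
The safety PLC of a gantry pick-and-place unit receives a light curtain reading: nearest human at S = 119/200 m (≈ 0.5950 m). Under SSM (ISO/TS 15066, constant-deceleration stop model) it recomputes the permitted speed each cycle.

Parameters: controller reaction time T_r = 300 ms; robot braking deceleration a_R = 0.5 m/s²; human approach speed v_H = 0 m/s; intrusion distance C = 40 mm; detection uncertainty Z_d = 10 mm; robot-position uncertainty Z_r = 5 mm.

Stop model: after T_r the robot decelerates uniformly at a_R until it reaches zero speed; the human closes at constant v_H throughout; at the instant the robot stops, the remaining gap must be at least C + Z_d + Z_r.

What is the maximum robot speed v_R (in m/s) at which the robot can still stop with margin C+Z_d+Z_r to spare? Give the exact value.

quadratic (1)·v² + (3/10)·v + (-27/50) = 0
  disc = (3/10)² − 4·(1)·(-27/50) = 9/4 ; √disc = 3/2
  v_R = (−(3/10) + 3/2) / (2·(1)) = 3/5 m/s
check:
braking lasts T_s = (3/5)/(1/2) = 1.2000 s
robot covers v_R·T_r = 0.6000·0.3000 = 0.1800 m before braking
braking distance = 0.6000²/(2·0.5000) = 0.3600 m
human over T_r+T_s: 0.0000·(0.3000+1.2000) = 0.0000 m
margins: 0.0400+0.0100+0.0050 = 0.0550 m
sum ≈ 0.1800+0.3600+0.0000+0.0550 ≈ 0.5950 m = S ✓

v_R_max = 3/5 m/s = 0.6000 m/s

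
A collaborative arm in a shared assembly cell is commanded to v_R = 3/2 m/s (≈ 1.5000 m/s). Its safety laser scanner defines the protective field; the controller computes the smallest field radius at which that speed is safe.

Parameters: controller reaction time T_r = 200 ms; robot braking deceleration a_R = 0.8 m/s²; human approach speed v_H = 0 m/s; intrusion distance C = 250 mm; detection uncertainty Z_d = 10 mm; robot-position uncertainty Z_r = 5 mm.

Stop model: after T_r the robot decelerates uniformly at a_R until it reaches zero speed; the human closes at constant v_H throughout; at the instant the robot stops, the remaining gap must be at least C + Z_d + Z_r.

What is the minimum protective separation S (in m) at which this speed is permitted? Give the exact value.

stop time T_s = (3/2)/(4/5) = 1.8750 s
robot in T_r: 1.5000·0.2000 = 0.3000 m
braking distance = 1.5000²/(2·0.8000) = 1.4062 m
human closes 0.0000·2.0750 = 0.0000 m
C+Z_d+Z_r = 0.2500+0.0100+0.0050 = 0.2650 m
S_min ≈ 0.3000+1.4062+0.0000+0.2650  ⇒  S_min = 1577/800 m

S_min = 1577/800 m = 1.9712 m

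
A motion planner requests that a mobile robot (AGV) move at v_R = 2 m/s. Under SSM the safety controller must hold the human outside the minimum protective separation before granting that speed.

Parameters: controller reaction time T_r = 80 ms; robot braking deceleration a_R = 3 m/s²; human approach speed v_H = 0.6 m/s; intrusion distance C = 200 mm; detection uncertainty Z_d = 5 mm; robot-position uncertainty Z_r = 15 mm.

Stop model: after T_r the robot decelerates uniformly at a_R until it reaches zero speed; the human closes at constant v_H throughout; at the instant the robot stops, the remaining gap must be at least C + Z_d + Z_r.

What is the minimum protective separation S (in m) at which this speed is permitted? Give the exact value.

T_s = v_R/a_R = 2/3 = 0.6667 s
reaction-phase robot travel = 2.0000·0.0800 = 0.1600 m
robot covers 2.0000·0.6667 − ½·3.0000·0.6667² = 0.6667 m while stopping
human closes 0.6000·0.7467 = 0.4480 m
C+Z_d+Z_r = 0.2000+0.0050+0.0150 = 0.2200 m
S_min ≈ 0.1600+0.6667+0.4480+0.2200  ⇒  S_min = 1121/750 m

S_min = 1121/750 m = 1.4947 m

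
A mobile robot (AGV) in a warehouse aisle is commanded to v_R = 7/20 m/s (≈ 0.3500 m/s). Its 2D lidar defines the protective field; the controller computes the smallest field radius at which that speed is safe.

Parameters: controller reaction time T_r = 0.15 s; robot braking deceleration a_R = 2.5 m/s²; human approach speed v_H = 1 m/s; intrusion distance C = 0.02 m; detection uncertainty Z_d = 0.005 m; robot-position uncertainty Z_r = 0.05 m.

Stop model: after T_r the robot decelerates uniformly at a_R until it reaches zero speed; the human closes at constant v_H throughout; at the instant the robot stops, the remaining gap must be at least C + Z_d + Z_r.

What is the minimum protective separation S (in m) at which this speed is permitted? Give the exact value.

stop time T_s = (7/20)/(5/2) = 0.1400 s
robot in T_r: 0.3500·0.1500 = 0.0525 m
robot covers 0.3500·0.1400 − ½·2.5000·0.1400² = 0.0245 m while stopping
human closes 1.0000·0.2900 = 0.2900 m
C+Z_d+Z_r = 0.0200+0.0050+0.0500 = 0.0750 m
S_min ≈ 0.0525+0.0245+0.2900+0.0750  ⇒  S_min = 221/500 m

S_min = 221/500 m = 0.4420 m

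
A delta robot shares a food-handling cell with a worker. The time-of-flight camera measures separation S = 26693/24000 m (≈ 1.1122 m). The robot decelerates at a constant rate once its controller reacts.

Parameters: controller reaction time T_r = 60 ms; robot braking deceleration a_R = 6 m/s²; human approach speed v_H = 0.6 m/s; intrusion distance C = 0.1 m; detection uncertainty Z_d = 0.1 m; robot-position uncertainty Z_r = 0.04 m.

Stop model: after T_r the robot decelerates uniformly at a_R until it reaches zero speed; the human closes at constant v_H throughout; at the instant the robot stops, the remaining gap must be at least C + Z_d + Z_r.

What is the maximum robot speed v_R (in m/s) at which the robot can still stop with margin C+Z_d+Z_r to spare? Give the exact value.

quadratic (1/12)·v² + (4/25)·v + (-20069/24000) = 0
  disc = (4/25)² − 4·(1/12)·(-20069/24000) = 109561/360000 ; √disc = 331/600
  v_R = (−(4/25) + 331/600) / (2·(1/12)) = 47/20 m/s
check:
stop time T_s = (47/20)/6 = 0.3917 s
reaction-phase robot travel = 2.3500·0.0600 = 0.1410 m
robot under decel: 2.3500²/(2·6.0000) = 0.4602 m
human over T_r+T_s: 0.6000·(0.0600+0.3917) = 0.2710 m
residual clearance needed = 0.1000+0.1000+0.0400 = 0.2400 m
sum ≈ 0.1410+0.4602+0.2710+0.2400 ≈ 1.1122 m = S ✓

v_R_max = 47/20 m/s = 2.3500 m/s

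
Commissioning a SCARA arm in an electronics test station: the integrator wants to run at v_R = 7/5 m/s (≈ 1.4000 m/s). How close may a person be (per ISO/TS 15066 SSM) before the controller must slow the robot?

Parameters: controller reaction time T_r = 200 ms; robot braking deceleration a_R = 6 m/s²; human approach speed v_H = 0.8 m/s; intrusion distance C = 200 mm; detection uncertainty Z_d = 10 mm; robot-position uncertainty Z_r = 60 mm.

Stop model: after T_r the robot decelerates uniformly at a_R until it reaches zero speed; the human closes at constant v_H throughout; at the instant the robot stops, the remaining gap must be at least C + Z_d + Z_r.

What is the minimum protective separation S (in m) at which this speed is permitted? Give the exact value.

braking lasts T_s = (7/5)/6 = 0.2333 s
robot in T_r: 1.4000·0.2000 = 0.2800 m
robot covers 1.4000·0.2333 − ½·6.0000·0.2333² = 0.1633 m while stopping
human closes 0.8000·0.4333 = 0.3467 m
C+Z_d+Z_r = 0.2000+0.0100+0.0600 = 0.2700 m
S_min ≈ 0.2800+0.1633+0.3467+0.2700  ⇒  S_min = 53/50 m

S_min = 53/50 m = 1.0600 m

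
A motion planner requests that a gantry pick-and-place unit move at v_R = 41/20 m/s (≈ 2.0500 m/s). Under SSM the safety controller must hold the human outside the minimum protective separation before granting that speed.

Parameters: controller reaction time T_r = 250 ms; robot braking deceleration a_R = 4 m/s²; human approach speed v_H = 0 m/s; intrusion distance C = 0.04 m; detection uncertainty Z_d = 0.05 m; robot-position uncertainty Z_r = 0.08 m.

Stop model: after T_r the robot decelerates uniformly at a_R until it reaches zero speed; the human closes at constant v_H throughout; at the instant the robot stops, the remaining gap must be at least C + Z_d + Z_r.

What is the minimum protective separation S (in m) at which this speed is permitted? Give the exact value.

braking lasts T_s = (41/20)/4 = 0.5125 s
reaction-phase robot travel = 2.0500·0.2500 = 0.5125 m
braking distance = 2.0500²/(2·4.0000) = 0.5253 m
person approaches 0.0000·(0.2500+0.5125) = 0.0000 m
margins: 0.0400+0.0500+0.0800 = 0.1700 m
S_min ≈ 0.5125+0.5253+0.0000+0.1700  ⇒  S_min = 773/640 m

S_min = 773/640 m = 1.2078 m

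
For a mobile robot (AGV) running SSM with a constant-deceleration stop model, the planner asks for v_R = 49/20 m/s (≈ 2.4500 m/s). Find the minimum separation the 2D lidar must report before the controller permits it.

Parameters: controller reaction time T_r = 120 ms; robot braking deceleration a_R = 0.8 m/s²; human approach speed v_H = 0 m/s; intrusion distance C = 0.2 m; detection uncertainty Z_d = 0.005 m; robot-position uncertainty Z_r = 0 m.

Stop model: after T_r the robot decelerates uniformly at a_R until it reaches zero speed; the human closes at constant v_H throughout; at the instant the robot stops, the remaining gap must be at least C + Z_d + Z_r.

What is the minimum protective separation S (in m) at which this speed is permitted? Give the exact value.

T_s = v_R/a_R = (49/20)/(4/5) = 3.0625 s
reaction-phase robot travel = 2.4500·0.1200 = 0.2940 m
braking distance = 2.4500²/(2·0.8000) = 3.7516 m
human closes 0.0000·3.1825 = 0.0000 m
C+Z_d+Z_r = 0.2000+0.0050+0.0000 = 0.2050 m
S_min ≈ 0.2940+3.7516+0.0000+0.2050  ⇒  S_min = 68009/16000 m

S_min = 68009/16000 m = 4.2506 m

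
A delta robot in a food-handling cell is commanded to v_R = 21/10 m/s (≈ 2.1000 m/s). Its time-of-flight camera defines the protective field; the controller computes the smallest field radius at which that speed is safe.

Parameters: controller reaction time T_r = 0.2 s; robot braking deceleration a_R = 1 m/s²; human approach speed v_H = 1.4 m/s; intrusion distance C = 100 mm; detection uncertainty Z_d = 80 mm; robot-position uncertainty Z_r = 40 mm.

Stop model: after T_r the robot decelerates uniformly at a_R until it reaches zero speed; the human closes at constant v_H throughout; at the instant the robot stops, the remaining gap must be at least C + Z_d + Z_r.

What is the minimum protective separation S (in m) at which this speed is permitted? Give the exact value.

braking lasts T_s = (21/10)/1 = 2.1000 s
reaction-phase robot travel = 2.1000·0.2000 = 0.4200 m
robot covers 2.1000·2.1000 − ½·1.0000·2.1000² = 2.2050 m while stopping
person approaches 1.4000·(0.2000+2.1000) = 3.2200 m
margins: 0.1000+0.0800+0.0400 = 0.2200 m
S_min ≈ 0.4200+2.2050+3.2200+0.2200  ⇒  S_min = 1213/200 m

S_min = 1213/200 m = 6.0650 m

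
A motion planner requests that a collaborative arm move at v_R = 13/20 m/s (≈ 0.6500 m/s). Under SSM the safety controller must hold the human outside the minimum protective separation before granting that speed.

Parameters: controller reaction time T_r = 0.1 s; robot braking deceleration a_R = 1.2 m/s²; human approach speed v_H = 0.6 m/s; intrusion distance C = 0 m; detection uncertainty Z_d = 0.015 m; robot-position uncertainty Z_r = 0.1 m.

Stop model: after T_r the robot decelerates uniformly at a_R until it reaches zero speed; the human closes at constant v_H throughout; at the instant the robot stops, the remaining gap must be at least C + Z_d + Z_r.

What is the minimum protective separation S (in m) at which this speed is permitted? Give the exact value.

stop time T_s = (13/20)/(6/5) = 0.5417 s
robot in T_r: 0.6500·0.1000 = 0.0650 m
braking distance = 0.6500²/(2·1.2000) = 0.1760 m
human closes 0.6000·0.6417 = 0.3850 m
C+Z_d+Z_r = 0.0000+0.0150+0.1000 = 0.1150 m
S_min ≈ 0.0650+0.1760+0.3850+0.1150  ⇒  S_min = 3557/4800 m

S_min = 3557/4800 m = 0.7410 m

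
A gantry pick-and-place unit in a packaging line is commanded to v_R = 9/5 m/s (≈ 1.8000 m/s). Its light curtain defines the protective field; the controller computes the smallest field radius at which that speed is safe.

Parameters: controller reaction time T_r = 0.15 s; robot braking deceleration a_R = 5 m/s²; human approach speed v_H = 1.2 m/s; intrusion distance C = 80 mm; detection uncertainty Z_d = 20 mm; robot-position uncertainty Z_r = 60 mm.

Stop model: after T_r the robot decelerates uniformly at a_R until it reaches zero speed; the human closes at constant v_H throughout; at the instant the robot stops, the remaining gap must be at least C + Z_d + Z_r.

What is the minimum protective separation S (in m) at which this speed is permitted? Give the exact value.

S_min = 683/500 m = 1.3660 m

stop time T_s = (9/5)/5 = 0.3600 s
reaction-phase robot travel = 1.8000·0.1500 = 0.2700 m
robot covers 1.8000·0.3600 − ½·5.0000·0.3600² = 0.3240 m while stopping
person approaches 1.2000·(0.1500+0.3600) = 0.6120 m
residual clearance needed = 0.0800+0.0200+0.0600 = 0.1600 m
S_min ≈ 0.2700+0.3240+0.6120+0.1600  ⇒  S_min = 683/500 m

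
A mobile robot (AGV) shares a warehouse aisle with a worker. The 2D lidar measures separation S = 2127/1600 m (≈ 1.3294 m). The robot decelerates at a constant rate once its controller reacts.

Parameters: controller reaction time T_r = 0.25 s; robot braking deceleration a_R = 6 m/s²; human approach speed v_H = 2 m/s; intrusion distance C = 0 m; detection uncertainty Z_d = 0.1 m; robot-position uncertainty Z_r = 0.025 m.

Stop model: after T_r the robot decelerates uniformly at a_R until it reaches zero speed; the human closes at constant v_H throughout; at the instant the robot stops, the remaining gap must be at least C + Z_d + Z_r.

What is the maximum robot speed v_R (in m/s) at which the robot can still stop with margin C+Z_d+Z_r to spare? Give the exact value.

quadratic (1/12)·v² + (7/12)·v + (-1127/1600) = 0
  disc = (7/12)² − 4·(1/12)·(-1127/1600) = 8281/14400 ; √disc = 91/120
  v_R = (−(7/12) + 91/120) / (2·(1/12)) = 21/20 m/s
check:
braking lasts T_s = (21/20)/6 = 0.1750 s
reaction-phase robot travel = 1.0500·0.2500 = 0.2625 m
robot covers 1.0500·0.1750 − ½·6.0000·0.1750² = 0.0919 m while stopping
human closes 2.0000·0.4250 = 0.8500 m
margins: 0.0000+0.1000+0.0250 = 0.1250 m
sum ≈ 0.2625+0.0919+0.8500+0.1250 ≈ 1.3294 m = S ✓

v_R_max = 21/20 m/s = 1.0500 m/s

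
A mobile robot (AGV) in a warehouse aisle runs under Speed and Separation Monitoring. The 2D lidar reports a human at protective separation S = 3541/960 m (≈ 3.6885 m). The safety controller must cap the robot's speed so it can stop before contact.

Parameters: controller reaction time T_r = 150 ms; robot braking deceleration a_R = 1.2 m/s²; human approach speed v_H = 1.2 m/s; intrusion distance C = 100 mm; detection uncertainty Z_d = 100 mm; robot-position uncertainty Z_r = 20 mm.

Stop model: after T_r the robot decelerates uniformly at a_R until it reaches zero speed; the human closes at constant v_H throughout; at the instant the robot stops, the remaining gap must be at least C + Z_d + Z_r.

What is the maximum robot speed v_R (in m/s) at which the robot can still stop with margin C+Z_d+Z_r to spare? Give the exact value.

v_R_max = 7/4 m/s = 1.7500 m/s

quadratic (5/12)·v² + (23/20)·v + (-3157/960) = 0
  disc = (23/20)² − 4·(5/12)·(-3157/960) = 97969/14400 ; √disc = 313/120
  v_R = (−(23/20) + 313/120) / (2·(5/12)) = 7/4 m/s
check:
stop time T_s = (7/4)/(6/5) = 1.4583 s
robot in T_r: 1.7500·0.1500 = 0.2625 m
robot covers 1.7500·1.4583 − ½·1.2000·1.4583² = 1.2760 m while stopping
human closes 1.2000·1.6083 = 1.9300 m
margins: 0.1000+0.1000+0.0200 = 0.2200 m
sum ≈ 0.2625+1.2760+1.9300+0.2200 ≈ 3.6885 m = S ✓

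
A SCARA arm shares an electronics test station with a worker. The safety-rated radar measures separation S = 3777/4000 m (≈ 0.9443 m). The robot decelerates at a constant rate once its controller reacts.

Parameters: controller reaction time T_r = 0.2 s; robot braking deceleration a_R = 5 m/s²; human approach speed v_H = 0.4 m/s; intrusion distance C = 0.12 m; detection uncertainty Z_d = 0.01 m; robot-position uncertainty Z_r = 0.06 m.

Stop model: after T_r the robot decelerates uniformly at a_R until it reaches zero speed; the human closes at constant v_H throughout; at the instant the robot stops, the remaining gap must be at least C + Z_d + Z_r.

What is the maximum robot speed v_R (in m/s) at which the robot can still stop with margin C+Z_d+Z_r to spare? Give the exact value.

collect terms ⇒ (1/10)·v_R² + (7/25)·v_R + (-2697/4000) = 0
  disc = (7/25)² − 4·(1/10)·(-2697/4000) = 3481/10000 ; √disc = 59/100
  v_R = (−(7/25) + 59/100) / (2·(1/10)) = 31/20 m/s
check:
stop time T_s = (31/20)/5 = 0.3100 s
robot in T_r: 1.5500·0.2000 = 0.3100 m
robot under decel: 1.5500²/(2·5.0000) = 0.2402 m
person approaches 0.4000·(0.2000+0.3100) = 0.2040 m
residual clearance needed = 0.1200+0.0100+0.0600 = 0.1900 m
sum ≈ 0.3100+0.2402+0.2040+0.1900 ≈ 0.9443 m = S ✓

v_R_max = 31/20 m/s = 1.5500 m/s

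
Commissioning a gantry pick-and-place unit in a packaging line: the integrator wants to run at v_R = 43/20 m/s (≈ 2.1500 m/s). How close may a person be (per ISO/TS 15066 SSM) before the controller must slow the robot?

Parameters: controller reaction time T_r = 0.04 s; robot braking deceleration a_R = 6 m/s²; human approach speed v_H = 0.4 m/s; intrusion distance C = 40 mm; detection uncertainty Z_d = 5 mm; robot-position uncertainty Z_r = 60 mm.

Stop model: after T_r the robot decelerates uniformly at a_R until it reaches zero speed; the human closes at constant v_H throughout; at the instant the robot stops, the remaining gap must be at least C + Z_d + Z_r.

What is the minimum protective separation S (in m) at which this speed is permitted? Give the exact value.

S_min = 17653/24000 m = 0.7355 m

T_s = v_R/a_R = (43/20)/6 = 0.3583 s
robot in T_r: 2.1500·0.0400 = 0.0860 m
braking distance = 2.1500²/(2·6.0000) = 0.3852 m
human closes 0.4000·0.3983 = 0.1593 m
margins: 0.0400+0.0050+0.0600 = 0.1050 m
S_min ≈ 0.0860+0.3852+0.1593+0.1050  ⇒  S_min = 17653/24000 m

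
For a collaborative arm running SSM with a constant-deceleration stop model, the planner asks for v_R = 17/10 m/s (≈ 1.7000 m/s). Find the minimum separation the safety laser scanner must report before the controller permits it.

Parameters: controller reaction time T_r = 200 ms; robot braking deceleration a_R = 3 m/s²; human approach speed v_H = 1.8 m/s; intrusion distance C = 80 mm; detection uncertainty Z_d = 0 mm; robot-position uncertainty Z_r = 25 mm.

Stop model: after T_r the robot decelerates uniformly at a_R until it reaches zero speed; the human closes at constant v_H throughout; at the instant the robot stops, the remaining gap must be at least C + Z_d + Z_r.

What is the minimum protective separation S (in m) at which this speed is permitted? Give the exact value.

S_min = 173/75 m = 2.3067 m

braking lasts T_s = (17/10)/3 = 0.5667 s
robot covers v_R·T_r = 1.7000·0.2000 = 0.3400 m before braking
braking distance = 1.7000²/(2·3.0000) = 0.4817 m
human over T_r+T_s: 1.8000·(0.2000+0.5667) = 1.3800 m
residual clearance needed = 0.0800+0.0000+0.0250 = 0.1050 m
S_min ≈ 0.3400+0.4817+1.3800+0.1050  ⇒  S_min = 173/75 m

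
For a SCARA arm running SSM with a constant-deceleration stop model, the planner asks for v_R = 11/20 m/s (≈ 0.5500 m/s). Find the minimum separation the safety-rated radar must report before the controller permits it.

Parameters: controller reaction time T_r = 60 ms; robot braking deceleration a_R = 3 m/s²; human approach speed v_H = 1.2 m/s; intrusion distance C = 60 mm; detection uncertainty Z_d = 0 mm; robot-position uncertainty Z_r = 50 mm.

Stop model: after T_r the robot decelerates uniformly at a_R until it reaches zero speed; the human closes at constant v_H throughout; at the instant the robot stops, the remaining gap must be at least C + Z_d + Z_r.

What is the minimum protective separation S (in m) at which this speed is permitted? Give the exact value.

S_min = 233/480 m = 0.4854 m

braking lasts T_s = (11/20)/3 = 0.1833 s
reaction-phase robot travel = 0.5500·0.0600 = 0.0330 m
robot under decel: 0.5500²/(2·3.0000) = 0.0504 m
human closes 1.2000·0.2433 = 0.2920 m
C+Z_d+Z_r = 0.0600+0.0000+0.0500 = 0.1100 m
S_min ≈ 0.0330+0.0504+0.2920+0.1100  ⇒  S_min = 233/480 m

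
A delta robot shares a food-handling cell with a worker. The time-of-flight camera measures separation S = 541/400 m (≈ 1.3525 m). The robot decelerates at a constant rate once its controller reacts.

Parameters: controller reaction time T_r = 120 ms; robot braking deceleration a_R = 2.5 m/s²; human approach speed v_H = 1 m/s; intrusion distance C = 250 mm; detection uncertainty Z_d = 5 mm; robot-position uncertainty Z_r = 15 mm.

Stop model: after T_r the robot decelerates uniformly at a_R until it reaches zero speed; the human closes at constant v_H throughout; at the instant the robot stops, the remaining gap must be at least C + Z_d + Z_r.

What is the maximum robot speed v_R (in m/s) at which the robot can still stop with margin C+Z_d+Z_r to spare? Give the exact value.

v_R_max = 5/4 m/s = 1.2500 m/s

collect terms ⇒ (1/5)·v_R² + (13/25)·v_R + (-77/80) = 0
  disc = (13/25)² − 4·(1/5)·(-77/80) = 2601/2500 ; √disc = 51/50
  v_R = (−(13/25) + 51/50) / (2·(1/5)) = 5/4 m/s
check:
T_s = v_R/a_R = (5/4)/(5/2) = 0.5000 s
robot covers v_R·T_r = 1.2500·0.1200 = 0.1500 m before braking
braking distance = 1.2500²/(2·2.5000) = 0.3125 m
person approaches 1.0000·(0.1200+0.5000) = 0.6200 m
C+Z_d+Z_r = 0.2500+0.0050+0.0150 = 0.2700 m
sum ≈ 0.1500+0.3125+0.6200+0.2700 ≈ 1.3525 m = S ✓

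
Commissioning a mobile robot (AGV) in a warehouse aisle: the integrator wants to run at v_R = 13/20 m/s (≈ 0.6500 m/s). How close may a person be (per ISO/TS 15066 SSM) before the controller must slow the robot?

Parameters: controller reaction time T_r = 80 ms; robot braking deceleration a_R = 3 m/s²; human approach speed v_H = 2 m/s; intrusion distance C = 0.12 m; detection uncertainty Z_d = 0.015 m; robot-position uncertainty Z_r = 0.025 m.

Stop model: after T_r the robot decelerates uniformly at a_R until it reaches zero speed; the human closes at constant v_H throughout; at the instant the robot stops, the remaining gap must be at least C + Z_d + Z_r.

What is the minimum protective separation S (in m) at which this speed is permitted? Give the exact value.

stop time T_s = (13/20)/3 = 0.2167 s
robot in T_r: 0.6500·0.0800 = 0.0520 m
robot covers 0.6500·0.2167 − ½·3.0000·0.2167² = 0.0704 m while stopping
person approaches 2.0000·(0.0800+0.2167) = 0.5933 m
residual clearance needed = 0.1200+0.0150+0.0250 = 0.1600 m
S_min ≈ 0.0520+0.0704+0.5933+0.1600  ⇒  S_min = 3503/4000 m

S_min = 3503/4000 m = 0.8758 m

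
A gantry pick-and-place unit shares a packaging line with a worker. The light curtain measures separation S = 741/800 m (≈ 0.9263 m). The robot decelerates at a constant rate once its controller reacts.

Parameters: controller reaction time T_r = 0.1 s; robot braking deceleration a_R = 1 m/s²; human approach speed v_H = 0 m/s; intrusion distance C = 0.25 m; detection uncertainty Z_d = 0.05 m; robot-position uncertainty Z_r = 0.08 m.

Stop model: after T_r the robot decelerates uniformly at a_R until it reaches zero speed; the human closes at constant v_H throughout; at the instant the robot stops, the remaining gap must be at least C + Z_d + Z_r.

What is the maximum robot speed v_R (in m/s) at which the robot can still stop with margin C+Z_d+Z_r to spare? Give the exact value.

collect terms ⇒ (1/2)·v_R² + (1/10)·v_R + (-437/800) = 0
  disc = (1/10)² − 4·(1/2)·(-437/800) = 441/400 ; √disc = 21/20
  v_R = (−(1/10) + 21/20) / (2·(1/2)) = 19/20 m/s
check:
stop time T_s = (19/20)/1 = 0.9500 s
reaction-phase robot travel = 0.9500·0.1000 = 0.0950 m
braking distance = 0.9500²/(2·1.0000) = 0.4512 m
human closes 0.0000·1.0500 = 0.0000 m
C+Z_d+Z_r = 0.2500+0.0500+0.0800 = 0.3800 m
sum ≈ 0.0950+0.4512+0.0000+0.3800 ≈ 0.9263 m = S ✓

v_R_max = 19/20 m/s = 0.9500 m/s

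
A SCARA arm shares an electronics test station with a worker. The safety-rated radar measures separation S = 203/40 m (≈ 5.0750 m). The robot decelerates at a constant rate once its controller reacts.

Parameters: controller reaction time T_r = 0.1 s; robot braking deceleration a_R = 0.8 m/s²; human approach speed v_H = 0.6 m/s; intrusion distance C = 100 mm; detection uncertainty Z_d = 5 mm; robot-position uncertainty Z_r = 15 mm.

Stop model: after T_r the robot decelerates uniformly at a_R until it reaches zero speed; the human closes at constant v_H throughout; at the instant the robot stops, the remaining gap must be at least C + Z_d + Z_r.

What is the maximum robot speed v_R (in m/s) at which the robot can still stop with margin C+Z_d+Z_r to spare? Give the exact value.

v_R_max = 11/5 m/s = 2.2000 m/s

at the boundary: (5/8)·v² + (17/20)·v + (-979/200) = 0
  disc = (17/20)² − 4·(5/8)·(-979/200) = 324/25 ; √disc = 18/5
  v_R = (−(17/20) + 18/5) / (2·(5/8)) = 11/5 m/s
check:
stop time T_s = (11/5)/(4/5) = 2.7500 s
robot covers v_R·T_r = 2.2000·0.1000 = 0.2200 m before braking
robot covers 2.2000·2.7500 − ½·0.8000·2.7500² = 3.0250 m while stopping
human over T_r+T_s: 0.6000·(0.1000+2.7500) = 1.7100 m
residual clearance needed = 0.1000+0.0050+0.0150 = 0.1200 m
sum ≈ 0.2200+3.0250+1.7100+0.1200 ≈ 5.0750 m = S ✓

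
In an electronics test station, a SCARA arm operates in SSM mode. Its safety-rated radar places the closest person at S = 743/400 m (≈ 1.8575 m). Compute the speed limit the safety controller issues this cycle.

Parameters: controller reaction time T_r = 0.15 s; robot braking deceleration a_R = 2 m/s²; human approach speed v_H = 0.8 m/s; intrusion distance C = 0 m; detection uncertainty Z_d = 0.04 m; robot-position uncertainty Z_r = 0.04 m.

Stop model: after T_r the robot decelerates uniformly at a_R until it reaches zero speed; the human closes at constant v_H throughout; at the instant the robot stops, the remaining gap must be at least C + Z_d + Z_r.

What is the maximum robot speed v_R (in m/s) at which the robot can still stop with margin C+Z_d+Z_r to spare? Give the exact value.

collect terms ⇒ (1/4)·v_R² + (11/20)·v_R + (-663/400) = 0
  disc = (11/20)² − 4·(1/4)·(-663/400) = 49/25 ; √disc = 7/5
  v_R = (−(11/20) + 7/5) / (2·(1/4)) = 17/10 m/s
check:
T_s = v_R/a_R = (17/10)/2 = 0.8500 s
robot covers v_R·T_r = 1.7000·0.1500 = 0.2550 m before braking
robot covers 1.7000·0.8500 − ½·2.0000·0.8500² = 0.7225 m while stopping
human over T_r+T_s: 0.8000·(0.1500+0.8500) = 0.8000 m
residual clearance needed = 0.0000+0.0400+0.0400 = 0.0800 m
sum ≈ 0.2550+0.7225+0.8000+0.0800 ≈ 1.8575 m = S ✓

v_R_max = 17/10 m/s = 1.7000 m/s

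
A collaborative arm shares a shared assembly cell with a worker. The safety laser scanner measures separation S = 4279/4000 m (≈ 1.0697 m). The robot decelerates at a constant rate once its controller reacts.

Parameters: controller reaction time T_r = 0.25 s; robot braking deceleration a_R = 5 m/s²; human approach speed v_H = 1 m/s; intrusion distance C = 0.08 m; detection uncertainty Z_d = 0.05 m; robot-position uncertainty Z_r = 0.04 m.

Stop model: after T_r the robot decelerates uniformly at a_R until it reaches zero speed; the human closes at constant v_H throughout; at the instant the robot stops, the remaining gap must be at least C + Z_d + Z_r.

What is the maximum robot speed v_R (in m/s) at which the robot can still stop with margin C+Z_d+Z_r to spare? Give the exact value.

collect terms ⇒ (1/10)·v_R² + (9/20)·v_R + (-2599/4000) = 0
  disc = (9/20)² − 4·(1/10)·(-2599/4000) = 289/625 ; √disc = 17/25
  v_R = (−(9/20) + 17/25) / (2·(1/10)) = 23/20 m/s
check:
braking lasts T_s = (23/20)/5 = 0.2300 s
robot in T_r: 1.1500·0.2500 = 0.2875 m
robot covers 1.1500·0.2300 − ½·5.0000·0.2300² = 0.1323 m while stopping
human closes 1.0000·0.4800 = 0.4800 m
margins: 0.0800+0.0500+0.0400 = 0.1700 m
sum ≈ 0.2875+0.1323+0.4800+0.1700 ≈ 1.0697 m = S ✓

v_R_max = 23/20 m/s = 1.1500 m/s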